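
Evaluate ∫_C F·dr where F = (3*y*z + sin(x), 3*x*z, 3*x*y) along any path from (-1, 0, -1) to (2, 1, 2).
-cos(2) + cos(1) + 12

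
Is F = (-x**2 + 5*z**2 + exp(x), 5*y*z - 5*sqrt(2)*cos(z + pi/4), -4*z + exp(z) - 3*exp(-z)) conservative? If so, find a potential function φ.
No, ∇×F = (-5*y - 5*sqrt(2)*sin(z + pi/4), 10*z, 0) ≠ 0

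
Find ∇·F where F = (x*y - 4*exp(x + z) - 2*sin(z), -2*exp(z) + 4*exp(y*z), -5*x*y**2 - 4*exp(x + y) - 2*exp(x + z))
y + 4*z*exp(y*z) - 6*exp(x + z)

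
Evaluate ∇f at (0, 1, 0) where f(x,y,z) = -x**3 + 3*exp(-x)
(-3, 0, 0)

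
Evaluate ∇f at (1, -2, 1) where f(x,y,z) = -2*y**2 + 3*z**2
(0, 8, 6)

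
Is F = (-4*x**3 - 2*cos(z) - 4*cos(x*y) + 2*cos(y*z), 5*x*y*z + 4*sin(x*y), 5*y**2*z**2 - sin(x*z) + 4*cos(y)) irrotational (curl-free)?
No, ∇×F = (-5*x*y + 10*y*z**2 - 4*sin(y), -2*y*sin(y*z) + z*cos(x*z) + 2*sin(z), -4*x*sin(x*y) + 5*y*z + 4*y*cos(x*y) + 2*z*sin(y*z))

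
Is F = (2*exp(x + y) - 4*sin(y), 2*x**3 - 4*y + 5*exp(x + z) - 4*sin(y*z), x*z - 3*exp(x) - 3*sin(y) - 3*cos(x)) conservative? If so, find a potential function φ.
No, ∇×F = (4*y*cos(y*z) - 5*exp(x + z) - 3*cos(y), -z + 3*exp(x) - 3*sin(x), 6*x**2 - 2*exp(x + y) + 5*exp(x + z) + 4*cos(y)) ≠ 0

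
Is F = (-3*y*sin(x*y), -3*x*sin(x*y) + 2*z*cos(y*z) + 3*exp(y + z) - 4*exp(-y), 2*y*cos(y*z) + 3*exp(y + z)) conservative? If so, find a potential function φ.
Yes, F is conservative. φ = 3*exp(y + z) + 2*sin(y*z) + 3*cos(x*y) + 4*exp(-y)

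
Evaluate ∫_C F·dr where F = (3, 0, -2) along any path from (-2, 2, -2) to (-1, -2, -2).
3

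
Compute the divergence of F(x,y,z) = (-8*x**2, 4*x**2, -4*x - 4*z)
-16*x - 4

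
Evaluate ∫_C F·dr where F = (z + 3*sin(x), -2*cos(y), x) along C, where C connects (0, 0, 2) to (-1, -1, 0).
-3*cos(1) + 2*sin(1) + 3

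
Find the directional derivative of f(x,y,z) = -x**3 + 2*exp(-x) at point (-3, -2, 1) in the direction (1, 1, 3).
sqrt(11)*(-2*exp(3) - 27)/11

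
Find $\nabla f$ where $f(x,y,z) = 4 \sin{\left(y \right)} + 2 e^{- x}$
(-2*exp(-x), 4*cos(y), 0)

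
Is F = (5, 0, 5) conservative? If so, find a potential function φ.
Yes, F is conservative. φ = 5*x + 5*z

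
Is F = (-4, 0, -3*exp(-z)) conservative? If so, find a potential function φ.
Yes, F is conservative. φ = -4*x + 3*exp(-z)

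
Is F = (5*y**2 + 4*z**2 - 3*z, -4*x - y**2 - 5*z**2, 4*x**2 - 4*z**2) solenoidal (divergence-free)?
No, ∇·F = -2*y - 8*z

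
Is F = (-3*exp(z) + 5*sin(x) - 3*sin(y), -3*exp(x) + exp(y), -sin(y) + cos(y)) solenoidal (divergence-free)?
No, ∇·F = exp(y) + 5*cos(x)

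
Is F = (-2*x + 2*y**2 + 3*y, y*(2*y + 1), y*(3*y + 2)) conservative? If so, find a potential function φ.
No, ∇×F = (6*y + 2, 0, -4*y - 3) ≠ 0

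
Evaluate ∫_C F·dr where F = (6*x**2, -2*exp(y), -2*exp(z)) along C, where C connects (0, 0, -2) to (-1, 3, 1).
2*(-exp(5) - exp(3) + 1)*exp(-2)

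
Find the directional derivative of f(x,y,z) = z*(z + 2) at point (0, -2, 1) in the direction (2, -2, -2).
-4*sqrt(3)/3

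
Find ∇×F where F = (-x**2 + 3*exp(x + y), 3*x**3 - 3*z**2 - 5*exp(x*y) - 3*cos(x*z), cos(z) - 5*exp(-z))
(-3*x*sin(x*z) + 6*z, 0, 9*x**2 - 5*y*exp(x*y) + 3*z*sin(x*z) - 3*exp(x + y))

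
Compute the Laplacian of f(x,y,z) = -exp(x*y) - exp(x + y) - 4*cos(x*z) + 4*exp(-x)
-x**2*exp(x*y) + 4*x**2*cos(x*z) - y**2*exp(x*y) + 4*z**2*cos(x*z) - 2*exp(x + y) + 4*exp(-x)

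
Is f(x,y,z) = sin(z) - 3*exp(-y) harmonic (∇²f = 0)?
No, ∇²f = -sin(z) - 3*exp(-y)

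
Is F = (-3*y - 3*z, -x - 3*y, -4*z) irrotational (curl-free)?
No, ∇×F = (0, -3, 2)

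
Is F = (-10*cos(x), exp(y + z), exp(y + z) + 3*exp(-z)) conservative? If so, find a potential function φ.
Yes, F is conservative. φ = exp(y + z) - 10*sin(x) - 3*exp(-z)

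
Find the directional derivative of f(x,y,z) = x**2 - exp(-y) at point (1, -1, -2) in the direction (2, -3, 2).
sqrt(17)*(4 - 3*E)/17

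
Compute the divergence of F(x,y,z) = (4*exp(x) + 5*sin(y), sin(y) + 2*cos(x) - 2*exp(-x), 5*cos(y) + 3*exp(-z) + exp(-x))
4*exp(x) + cos(y) - 3*exp(-z)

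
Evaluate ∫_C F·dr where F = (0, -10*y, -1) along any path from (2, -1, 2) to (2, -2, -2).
-11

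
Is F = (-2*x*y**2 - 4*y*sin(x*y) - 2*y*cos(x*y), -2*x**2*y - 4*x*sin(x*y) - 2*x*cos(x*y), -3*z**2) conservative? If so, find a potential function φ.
Yes, F is conservative. φ = -x**2*y**2 - z**3 - 2*sin(x*y) + 4*cos(x*y)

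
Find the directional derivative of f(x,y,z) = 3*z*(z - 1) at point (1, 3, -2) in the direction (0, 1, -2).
6*sqrt(5)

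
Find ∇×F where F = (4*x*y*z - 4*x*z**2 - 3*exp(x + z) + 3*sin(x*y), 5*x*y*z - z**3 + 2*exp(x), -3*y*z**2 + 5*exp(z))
(-5*x*y, 4*x*y - 8*x*z - 3*exp(x + z), -4*x*z - 3*x*cos(x*y) + 5*y*z + 2*exp(x))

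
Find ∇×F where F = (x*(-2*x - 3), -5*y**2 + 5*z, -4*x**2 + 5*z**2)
(-5, 8*x, 0)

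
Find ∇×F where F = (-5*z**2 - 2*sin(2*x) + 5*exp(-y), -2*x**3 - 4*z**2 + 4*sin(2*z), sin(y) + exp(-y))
(8*z + cos(y) - 8*cos(2*z) - exp(-y), -10*z, -6*x**2 + 5*exp(-y))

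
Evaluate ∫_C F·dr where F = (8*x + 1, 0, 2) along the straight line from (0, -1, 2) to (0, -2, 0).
-4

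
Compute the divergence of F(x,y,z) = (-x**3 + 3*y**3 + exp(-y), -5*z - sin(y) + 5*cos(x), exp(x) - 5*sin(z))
-3*x**2 - cos(y) - 5*cos(z)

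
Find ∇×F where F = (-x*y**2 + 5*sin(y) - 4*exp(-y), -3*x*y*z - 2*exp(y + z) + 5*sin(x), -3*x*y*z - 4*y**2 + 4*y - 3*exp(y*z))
(3*x*y - 3*x*z - 8*y - 3*z*exp(y*z) + 2*exp(y + z) + 4, 3*y*z, 2*x*y - 3*y*z + 5*cos(x) - 5*cos(y) - 4*exp(-y))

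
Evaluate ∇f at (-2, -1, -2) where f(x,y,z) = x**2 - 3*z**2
(-4, 0, 12)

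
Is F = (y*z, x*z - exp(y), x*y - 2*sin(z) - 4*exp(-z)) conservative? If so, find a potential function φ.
Yes, F is conservative. φ = x*y*z - exp(y) + 2*cos(z) + 4*exp(-z)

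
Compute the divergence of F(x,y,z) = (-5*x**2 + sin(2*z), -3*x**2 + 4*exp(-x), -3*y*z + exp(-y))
-10*x - 3*y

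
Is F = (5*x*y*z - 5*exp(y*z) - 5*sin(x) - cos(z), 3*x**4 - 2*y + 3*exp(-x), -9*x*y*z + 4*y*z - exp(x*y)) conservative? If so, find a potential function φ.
No, ∇×F = (-9*x*z - x*exp(x*y) + 4*z, 5*x*y + 9*y*z + y*exp(x*y) - 5*y*exp(y*z) + sin(z), 12*x**3 - 5*x*z + 5*z*exp(y*z) - 3*exp(-x)) ≠ 0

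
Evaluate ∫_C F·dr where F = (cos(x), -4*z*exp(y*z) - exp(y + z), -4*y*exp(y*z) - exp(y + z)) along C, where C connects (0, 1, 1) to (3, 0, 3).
-exp(3) - 4 + sin(3) + exp(2) + 4*E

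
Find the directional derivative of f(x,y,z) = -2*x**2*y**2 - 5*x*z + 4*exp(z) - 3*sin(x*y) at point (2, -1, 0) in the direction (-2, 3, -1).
sqrt(14)*(35 - 12*cos(2))/7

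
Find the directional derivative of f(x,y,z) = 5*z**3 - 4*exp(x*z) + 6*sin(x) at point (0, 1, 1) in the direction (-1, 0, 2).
28*sqrt(5)/5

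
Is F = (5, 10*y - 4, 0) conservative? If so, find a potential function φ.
Yes, F is conservative. φ = 5*x + 5*y**2 - 4*y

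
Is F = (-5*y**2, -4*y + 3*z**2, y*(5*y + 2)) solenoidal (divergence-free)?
No, ∇·F = -4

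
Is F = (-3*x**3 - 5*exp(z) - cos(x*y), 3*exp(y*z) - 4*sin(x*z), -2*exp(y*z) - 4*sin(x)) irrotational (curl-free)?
No, ∇×F = (4*x*cos(x*z) - 3*y*exp(y*z) - 2*z*exp(y*z), -5*exp(z) + 4*cos(x), -x*sin(x*y) - 4*z*cos(x*z))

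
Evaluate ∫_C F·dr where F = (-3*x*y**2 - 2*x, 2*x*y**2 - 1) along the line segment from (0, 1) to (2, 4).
-7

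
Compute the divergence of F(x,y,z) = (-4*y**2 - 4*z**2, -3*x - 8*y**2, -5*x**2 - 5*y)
-16*y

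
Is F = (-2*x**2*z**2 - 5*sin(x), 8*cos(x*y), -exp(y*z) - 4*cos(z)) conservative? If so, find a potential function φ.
No, ∇×F = (-z*exp(y*z), -4*x**2*z, -8*y*sin(x*y)) ≠ 0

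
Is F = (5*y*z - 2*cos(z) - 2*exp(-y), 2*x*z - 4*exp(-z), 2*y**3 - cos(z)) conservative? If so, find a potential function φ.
No, ∇×F = (-2*x + 6*y**2 - 4*exp(-z), 5*y + 2*sin(z), -3*z - 2*exp(-y)) ≠ 0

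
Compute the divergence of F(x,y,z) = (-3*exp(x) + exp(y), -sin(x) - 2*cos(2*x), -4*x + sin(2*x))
-3*exp(x)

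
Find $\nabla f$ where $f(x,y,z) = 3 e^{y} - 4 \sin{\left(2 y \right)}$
(0, 3*exp(y) - 8*cos(2*y), 0)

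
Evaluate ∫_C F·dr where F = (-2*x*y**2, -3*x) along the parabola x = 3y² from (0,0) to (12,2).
-408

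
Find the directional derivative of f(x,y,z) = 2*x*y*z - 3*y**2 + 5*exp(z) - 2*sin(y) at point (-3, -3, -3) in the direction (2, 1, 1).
sqrt(6)*(5 - 2*exp(3)*cos(3) + 90*exp(3))*exp(-3)/6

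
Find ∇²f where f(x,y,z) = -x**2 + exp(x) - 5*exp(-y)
exp(x) - 2 - 5*exp(-y)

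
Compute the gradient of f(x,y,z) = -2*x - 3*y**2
(-2, -6*y, 0)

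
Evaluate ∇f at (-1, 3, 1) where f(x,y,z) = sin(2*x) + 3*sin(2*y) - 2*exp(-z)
(2*cos(2), 6*cos(6), 2*exp(-1))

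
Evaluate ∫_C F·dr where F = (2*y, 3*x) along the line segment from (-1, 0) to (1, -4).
-8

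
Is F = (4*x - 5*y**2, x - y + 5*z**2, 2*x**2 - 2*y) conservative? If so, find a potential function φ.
No, ∇×F = (-10*z - 2, -4*x, 10*y + 1) ≠ 0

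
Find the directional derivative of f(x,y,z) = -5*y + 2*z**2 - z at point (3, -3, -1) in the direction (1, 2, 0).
-2*sqrt(5)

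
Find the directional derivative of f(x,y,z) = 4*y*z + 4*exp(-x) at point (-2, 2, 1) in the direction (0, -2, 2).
2*sqrt(2)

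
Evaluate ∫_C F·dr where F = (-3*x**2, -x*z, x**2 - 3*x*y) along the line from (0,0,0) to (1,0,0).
-1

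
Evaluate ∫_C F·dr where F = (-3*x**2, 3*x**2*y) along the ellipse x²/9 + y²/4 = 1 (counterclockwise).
0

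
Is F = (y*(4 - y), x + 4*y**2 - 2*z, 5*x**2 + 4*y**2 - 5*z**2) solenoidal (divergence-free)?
No, ∇·F = 8*y - 10*z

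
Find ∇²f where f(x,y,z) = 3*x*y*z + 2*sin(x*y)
-2*(x**2 + y**2)*sin(x*y)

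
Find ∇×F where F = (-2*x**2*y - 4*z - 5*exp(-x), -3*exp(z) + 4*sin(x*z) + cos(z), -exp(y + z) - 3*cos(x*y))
(3*x*sin(x*y) - 4*x*cos(x*z) + 3*exp(z) - exp(y + z) + sin(z), -3*y*sin(x*y) - 4, 2*x**2 + 4*z*cos(x*z))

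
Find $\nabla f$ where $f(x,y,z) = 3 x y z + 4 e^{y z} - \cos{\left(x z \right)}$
(z*(3*y + sin(x*z)), z*(3*x + 4*exp(y*z)), 3*x*y + x*sin(x*z) + 4*y*exp(y*z))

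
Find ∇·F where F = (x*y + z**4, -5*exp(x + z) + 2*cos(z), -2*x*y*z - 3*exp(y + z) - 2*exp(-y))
-2*x*y + y - 3*exp(y + z)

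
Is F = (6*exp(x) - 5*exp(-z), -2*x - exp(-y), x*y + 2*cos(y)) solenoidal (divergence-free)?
No, ∇·F = 6*exp(x) + exp(-y)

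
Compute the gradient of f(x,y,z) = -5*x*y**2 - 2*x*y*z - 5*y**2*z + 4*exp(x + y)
(-5*y**2 - 2*y*z + 4*exp(x + y), -10*x*y - 2*x*z - 10*y*z + 4*exp(x + y), y*(-2*x - 5*y))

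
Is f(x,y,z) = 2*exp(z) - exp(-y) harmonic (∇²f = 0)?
No, ∇²f = 2*exp(z) - exp(-y)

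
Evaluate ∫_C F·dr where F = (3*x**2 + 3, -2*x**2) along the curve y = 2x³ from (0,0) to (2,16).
-314/5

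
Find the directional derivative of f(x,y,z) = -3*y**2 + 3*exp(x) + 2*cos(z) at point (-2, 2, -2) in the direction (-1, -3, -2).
sqrt(14)*(-3 + 4*(9 - sin(2))*exp(2))*exp(-2)/14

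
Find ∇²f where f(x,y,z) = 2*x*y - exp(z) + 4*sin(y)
-exp(z) - 4*sin(y)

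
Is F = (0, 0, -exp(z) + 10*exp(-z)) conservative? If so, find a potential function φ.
Yes, F is conservative. φ = -exp(z) - 10*exp(-z)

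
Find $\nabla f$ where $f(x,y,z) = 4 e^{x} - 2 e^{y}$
(4*exp(x), -2*exp(y), 0)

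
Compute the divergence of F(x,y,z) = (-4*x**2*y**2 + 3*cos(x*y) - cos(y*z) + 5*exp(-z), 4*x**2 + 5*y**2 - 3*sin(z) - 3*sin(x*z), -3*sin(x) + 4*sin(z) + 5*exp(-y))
-8*x*y**2 - 3*y*sin(x*y) + 10*y + 4*cos(z)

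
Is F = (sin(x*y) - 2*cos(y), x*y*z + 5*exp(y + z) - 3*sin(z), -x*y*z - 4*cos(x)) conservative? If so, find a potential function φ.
No, ∇×F = (-x*y - x*z - 5*exp(y + z) + 3*cos(z), y*z - 4*sin(x), -x*cos(x*y) + y*z - 2*sin(y)) ≠ 0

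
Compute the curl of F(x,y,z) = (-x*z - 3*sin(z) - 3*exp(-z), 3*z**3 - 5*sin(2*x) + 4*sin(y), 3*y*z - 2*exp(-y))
(-9*z**2 + 3*z + 2*exp(-y), -x - 3*cos(z) + 3*exp(-z), -10*cos(2*x))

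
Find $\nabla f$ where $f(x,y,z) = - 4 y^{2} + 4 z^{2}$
(0, -8*y, 8*z)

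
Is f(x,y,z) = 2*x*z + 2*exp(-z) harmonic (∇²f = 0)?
No, ∇²f = 2*exp(-z)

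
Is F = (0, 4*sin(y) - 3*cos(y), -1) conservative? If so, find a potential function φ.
Yes, F is conservative. φ = -z - 3*sin(y) - 4*cos(y)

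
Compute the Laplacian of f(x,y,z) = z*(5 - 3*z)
-6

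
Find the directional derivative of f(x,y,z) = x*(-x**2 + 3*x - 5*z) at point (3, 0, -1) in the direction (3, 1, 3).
-3*sqrt(19)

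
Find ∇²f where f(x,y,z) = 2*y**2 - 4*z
4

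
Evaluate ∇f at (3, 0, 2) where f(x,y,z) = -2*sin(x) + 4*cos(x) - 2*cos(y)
(-4*sin(3) - 2*cos(3), 0, 0)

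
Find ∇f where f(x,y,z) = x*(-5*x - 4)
(-10*x - 4, 0, 0)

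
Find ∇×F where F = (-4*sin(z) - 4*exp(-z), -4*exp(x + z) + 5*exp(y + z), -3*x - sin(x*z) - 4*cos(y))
(4*exp(x + z) - 5*exp(y + z) + 4*sin(y), z*cos(x*z) - 4*cos(z) + 3 + 4*exp(-z), -4*exp(x + z))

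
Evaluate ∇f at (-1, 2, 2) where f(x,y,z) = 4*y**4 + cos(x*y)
(2*sin(2), 128 - sin(2), 0)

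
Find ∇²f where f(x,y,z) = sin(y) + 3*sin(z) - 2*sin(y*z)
2*y**2*sin(y*z) + 2*z**2*sin(y*z) - sin(y) - 3*sin(z)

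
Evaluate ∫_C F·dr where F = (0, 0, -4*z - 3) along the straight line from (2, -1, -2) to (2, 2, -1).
3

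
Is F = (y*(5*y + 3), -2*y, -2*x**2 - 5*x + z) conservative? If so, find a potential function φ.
No, ∇×F = (0, 4*x + 5, -10*y - 3) ≠ 0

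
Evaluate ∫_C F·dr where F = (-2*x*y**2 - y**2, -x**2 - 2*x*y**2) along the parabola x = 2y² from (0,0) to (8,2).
-3568/15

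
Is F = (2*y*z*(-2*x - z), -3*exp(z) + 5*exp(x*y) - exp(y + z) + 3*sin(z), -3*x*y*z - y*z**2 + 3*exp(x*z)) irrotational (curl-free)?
No, ∇×F = (-3*x*z - z**2 + 3*exp(z) + exp(y + z) - 3*cos(z), -4*x*y - y*z - 3*z*exp(x*z), 5*y*exp(x*y) + 2*z*(2*x + z))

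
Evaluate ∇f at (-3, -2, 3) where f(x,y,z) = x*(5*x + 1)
(-29, 0, 0)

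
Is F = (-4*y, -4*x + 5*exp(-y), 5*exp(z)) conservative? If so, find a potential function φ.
Yes, F is conservative. φ = -4*x*y + 5*exp(z) - 5*exp(-y)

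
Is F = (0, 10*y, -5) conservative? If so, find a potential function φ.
Yes, F is conservative. φ = 5*y**2 - 5*z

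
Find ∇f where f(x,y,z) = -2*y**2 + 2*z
(0, -4*y, 2)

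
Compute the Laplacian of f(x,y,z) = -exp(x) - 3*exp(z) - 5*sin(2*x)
-exp(x) - 3*exp(z) + 20*sin(2*x)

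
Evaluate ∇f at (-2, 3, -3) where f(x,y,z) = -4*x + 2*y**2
(-4, 12, 0)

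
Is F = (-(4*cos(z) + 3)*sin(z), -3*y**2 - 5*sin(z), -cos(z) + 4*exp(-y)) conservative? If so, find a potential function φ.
No, ∇×F = (5*cos(z) - 4*exp(-y), -3*cos(z) - 4*cos(2*z), 0) ≠ 0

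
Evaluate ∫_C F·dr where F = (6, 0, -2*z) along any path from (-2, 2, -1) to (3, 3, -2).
27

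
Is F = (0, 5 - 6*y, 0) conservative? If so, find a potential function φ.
Yes, F is conservative. φ = y*(5 - 3*y)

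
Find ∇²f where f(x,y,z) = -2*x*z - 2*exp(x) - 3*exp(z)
-2*exp(x) - 3*exp(z)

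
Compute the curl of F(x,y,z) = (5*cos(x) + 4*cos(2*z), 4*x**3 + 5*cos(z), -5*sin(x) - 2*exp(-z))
(5*sin(z), -8*sin(2*z) + 5*cos(x), 12*x**2)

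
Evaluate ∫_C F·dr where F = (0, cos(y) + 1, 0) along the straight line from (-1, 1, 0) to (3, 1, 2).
0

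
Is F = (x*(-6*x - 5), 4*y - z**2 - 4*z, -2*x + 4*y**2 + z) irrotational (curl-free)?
No, ∇×F = (8*y + 2*z + 4, 2, 0)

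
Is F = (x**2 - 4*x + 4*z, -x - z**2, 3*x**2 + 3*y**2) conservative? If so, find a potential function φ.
No, ∇×F = (6*y + 2*z, 4 - 6*x, -1) ≠ 0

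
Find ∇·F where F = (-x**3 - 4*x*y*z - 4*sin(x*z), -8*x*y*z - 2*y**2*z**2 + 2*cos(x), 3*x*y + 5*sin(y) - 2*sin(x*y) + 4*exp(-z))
-3*x**2 - 8*x*z - 4*y*z**2 - 4*y*z - 4*z*cos(x*z) - 4*exp(-z)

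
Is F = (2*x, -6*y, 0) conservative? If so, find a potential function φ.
Yes, F is conservative. φ = x**2 - 3*y**2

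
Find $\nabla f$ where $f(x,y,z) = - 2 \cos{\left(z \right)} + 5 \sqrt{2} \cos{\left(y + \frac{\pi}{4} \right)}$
(0, -5*sqrt(2)*sin(y + pi/4), 2*sin(z))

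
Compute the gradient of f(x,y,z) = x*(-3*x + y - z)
(-6*x + y - z, x, -x)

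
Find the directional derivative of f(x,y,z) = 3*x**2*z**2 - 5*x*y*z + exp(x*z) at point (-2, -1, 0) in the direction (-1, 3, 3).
-36*sqrt(19)/19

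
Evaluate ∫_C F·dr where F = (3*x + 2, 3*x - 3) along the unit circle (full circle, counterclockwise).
3*pi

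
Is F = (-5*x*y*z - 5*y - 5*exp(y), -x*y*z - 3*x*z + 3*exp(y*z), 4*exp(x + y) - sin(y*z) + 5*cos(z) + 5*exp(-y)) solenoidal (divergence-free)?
No, ∇·F = -x*z - 5*y*z - y*cos(y*z) + 3*z*exp(y*z) - 5*sin(z)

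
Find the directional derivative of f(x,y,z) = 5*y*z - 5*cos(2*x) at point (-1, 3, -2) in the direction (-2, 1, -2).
-40/3 + 20*sin(2)/3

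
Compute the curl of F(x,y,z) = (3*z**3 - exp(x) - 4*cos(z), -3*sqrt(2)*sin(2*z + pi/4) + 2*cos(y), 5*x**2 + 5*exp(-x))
(6*sqrt(2)*cos(2*z + pi/4), -10*x + 9*z**2 + 4*sin(z) + 5*exp(-x), 0)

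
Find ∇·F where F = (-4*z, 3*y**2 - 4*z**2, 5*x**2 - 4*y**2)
6*y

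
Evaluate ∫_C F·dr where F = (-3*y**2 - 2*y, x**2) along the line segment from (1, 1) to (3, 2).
-47/3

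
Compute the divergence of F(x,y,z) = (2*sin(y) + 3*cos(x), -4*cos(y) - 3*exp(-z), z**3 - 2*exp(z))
3*z**2 - 2*exp(z) - 3*sin(x) + 4*sin(y)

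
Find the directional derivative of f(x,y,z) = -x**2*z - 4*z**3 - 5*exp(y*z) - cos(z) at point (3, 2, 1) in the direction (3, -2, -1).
sqrt(14)*(-sin(1) + 3 + 20*exp(2))/14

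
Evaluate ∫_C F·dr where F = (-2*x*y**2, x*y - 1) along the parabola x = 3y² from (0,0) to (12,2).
-374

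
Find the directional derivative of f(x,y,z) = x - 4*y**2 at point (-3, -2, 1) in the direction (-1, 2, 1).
31*sqrt(6)/6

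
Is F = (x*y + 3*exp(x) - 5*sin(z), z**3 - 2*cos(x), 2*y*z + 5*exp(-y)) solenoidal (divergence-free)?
No, ∇·F = 3*y + 3*exp(x)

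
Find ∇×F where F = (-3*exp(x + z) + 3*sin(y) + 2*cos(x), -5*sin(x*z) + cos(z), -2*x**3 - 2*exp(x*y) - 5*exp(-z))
(-2*x*exp(x*y) + 5*x*cos(x*z) + sin(z), 6*x**2 + 2*y*exp(x*y) - 3*exp(x + z), -5*z*cos(x*z) - 3*cos(y))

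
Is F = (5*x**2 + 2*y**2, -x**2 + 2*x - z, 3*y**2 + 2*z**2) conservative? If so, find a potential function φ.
No, ∇×F = (6*y + 1, 0, -2*x - 4*y + 2) ≠ 0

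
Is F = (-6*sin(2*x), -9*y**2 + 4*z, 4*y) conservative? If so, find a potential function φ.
Yes, F is conservative. φ = -3*y**3 + 4*y*z + 3*cos(2*x)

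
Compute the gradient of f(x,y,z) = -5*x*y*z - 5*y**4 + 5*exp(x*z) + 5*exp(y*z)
(5*z*(-y + exp(x*z)), -5*x*z - 20*y**3 + 5*z*exp(y*z), -5*x*y + 5*x*exp(x*z) + 5*y*exp(y*z))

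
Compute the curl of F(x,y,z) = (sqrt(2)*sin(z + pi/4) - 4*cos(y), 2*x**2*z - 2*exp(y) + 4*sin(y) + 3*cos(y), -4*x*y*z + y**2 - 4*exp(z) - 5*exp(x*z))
(-2*x**2 - 4*x*z + 2*y, 4*y*z + 5*z*exp(x*z) + sqrt(2)*cos(z + pi/4), 4*x*z - 4*sin(y))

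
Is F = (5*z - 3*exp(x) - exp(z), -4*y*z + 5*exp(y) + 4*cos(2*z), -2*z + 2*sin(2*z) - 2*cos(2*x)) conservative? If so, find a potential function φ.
No, ∇×F = (4*y + 8*sin(2*z), -exp(z) - 4*sin(2*x) + 5, 0) ≠ 0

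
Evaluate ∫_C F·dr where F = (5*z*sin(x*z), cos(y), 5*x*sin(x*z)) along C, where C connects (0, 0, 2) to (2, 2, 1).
sin(2) - 5*cos(2) + 5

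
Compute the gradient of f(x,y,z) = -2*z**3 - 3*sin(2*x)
(-6*cos(2*x), 0, -6*z**2)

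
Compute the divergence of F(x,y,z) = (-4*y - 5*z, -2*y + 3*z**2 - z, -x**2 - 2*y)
-2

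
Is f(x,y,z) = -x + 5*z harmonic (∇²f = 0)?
Yes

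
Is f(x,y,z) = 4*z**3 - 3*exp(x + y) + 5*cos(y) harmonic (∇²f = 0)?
No, ∇²f = 24*z - 6*exp(x + y) - 5*cos(y)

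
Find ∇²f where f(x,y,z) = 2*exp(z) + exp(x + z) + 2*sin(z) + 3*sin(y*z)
-3*y**2*sin(y*z) - 3*z**2*sin(y*z) + 2*exp(z) + 2*exp(x + z) - 2*sin(z)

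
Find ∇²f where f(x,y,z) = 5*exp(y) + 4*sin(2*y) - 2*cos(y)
5*exp(y) - 16*sin(2*y) + 2*cos(y)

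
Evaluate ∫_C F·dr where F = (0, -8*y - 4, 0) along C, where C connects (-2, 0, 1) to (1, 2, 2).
-24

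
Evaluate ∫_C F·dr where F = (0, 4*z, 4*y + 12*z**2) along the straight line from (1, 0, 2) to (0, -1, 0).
-32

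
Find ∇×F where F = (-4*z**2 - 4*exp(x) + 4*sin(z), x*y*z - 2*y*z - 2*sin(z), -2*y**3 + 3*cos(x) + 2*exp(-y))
(-x*y - 6*y**2 + 2*y + 2*cos(z) - 2*exp(-y), -8*z + 3*sin(x) + 4*cos(z), y*z)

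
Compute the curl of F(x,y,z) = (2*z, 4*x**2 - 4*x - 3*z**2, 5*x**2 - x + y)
(6*z + 1, 3 - 10*x, 8*x - 4)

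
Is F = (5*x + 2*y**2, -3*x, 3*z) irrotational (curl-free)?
No, ∇×F = (0, 0, -4*y - 3)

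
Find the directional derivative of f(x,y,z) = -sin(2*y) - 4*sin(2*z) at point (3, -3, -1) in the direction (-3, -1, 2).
sqrt(14)*(cos(6) - 8*cos(2))/7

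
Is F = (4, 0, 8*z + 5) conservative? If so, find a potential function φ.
Yes, F is conservative. φ = 4*x + 4*z**2 + 5*z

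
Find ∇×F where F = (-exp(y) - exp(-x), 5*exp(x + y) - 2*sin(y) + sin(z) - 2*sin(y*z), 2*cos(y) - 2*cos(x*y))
(2*x*sin(x*y) + 2*y*cos(y*z) - 2*sin(y) - cos(z), -2*y*sin(x*y), exp(y) + 5*exp(x + y))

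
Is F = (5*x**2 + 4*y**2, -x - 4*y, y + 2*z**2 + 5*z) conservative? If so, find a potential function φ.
No, ∇×F = (1, 0, -8*y - 1) ≠ 0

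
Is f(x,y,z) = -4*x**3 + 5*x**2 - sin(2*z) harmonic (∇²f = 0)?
No, ∇²f = -24*x + 4*sin(2*z) + 10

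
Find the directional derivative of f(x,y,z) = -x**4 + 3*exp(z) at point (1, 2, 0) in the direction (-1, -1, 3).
13*sqrt(11)/11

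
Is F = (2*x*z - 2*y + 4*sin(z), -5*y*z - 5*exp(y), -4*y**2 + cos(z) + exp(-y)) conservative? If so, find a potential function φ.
No, ∇×F = (-3*y - exp(-y), 2*x + 4*cos(z), 2) ≠ 0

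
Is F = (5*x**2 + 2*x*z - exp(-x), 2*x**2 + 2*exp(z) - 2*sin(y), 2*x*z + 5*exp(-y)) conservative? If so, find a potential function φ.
No, ∇×F = (-2*exp(z) - 5*exp(-y), 2*x - 2*z, 4*x) ≠ 0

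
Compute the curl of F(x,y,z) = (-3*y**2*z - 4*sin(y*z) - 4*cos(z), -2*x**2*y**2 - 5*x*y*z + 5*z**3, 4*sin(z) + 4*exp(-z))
(5*x*y - 15*z**2, -3*y**2 - 4*y*cos(y*z) + 4*sin(z), -4*x*y**2 + y*z + 4*z*cos(y*z))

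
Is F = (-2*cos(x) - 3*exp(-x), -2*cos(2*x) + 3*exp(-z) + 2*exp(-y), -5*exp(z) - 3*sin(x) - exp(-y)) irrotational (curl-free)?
No, ∇×F = (3*exp(-z) + exp(-y), 3*cos(x), 4*sin(2*x))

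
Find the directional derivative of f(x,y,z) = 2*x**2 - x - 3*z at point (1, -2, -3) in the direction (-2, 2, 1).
-3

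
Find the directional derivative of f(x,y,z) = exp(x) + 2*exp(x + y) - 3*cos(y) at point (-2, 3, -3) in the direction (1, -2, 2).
-2*E/3 - 2*sin(3) + exp(-2)/3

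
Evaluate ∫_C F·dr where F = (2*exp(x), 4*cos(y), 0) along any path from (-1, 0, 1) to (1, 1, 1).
4*sin(1) + 4*sinh(1)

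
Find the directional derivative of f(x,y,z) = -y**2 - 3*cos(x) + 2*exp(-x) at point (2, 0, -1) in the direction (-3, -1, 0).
3*sqrt(10)*(-3*exp(2)*sin(2) + 2)*exp(-2)/10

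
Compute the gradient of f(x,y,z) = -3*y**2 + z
(0, -6*y, 1)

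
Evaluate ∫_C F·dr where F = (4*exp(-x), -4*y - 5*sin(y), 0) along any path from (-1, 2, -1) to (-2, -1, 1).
-4*exp(2) - 5*cos(2) + 5*cos(1) + 6 + 4*E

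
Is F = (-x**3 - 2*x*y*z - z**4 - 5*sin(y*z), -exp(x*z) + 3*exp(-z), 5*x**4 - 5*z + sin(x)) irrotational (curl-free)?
No, ∇×F = (x*exp(x*z) + 3*exp(-z), -20*x**3 - 2*x*y - 5*y*cos(y*z) - 4*z**3 - cos(x), z*(2*x - exp(x*z) + 5*cos(y*z)))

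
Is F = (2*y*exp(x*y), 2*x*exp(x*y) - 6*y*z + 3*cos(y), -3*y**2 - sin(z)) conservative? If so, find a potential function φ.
Yes, F is conservative. φ = -3*y**2*z + 2*exp(x*y) + 3*sin(y) + cos(z)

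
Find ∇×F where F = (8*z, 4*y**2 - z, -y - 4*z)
(0, 8, 0)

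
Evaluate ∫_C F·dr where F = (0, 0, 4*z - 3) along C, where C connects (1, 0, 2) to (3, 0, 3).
7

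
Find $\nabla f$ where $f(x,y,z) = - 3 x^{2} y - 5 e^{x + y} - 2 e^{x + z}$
(-6*x*y - 5*exp(x + y) - 2*exp(x + z), -3*x**2 - 5*exp(x + y), -2*exp(x + z))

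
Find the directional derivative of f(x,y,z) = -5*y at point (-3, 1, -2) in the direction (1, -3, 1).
15*sqrt(11)/11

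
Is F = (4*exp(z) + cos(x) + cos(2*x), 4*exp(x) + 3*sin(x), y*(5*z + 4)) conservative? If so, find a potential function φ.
No, ∇×F = (5*z + 4, 4*exp(z), 4*exp(x) + 3*cos(x)) ≠ 0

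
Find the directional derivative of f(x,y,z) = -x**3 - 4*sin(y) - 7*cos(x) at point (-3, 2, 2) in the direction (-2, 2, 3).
2*sqrt(17)*(7*sin(3) - 4*cos(2) + 27)/17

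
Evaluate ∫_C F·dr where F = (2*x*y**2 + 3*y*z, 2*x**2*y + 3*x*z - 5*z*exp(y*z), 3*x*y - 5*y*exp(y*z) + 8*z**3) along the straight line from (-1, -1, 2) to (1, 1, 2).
-10*sinh(2)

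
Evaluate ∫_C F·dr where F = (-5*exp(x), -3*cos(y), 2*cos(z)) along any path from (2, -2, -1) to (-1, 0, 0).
-3*sin(2) - 5*exp(-1) + 2*sin(1) + 5*exp(2)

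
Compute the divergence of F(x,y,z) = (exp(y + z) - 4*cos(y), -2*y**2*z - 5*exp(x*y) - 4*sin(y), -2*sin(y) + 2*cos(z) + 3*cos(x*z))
-5*x*exp(x*y) - 3*x*sin(x*z) - 4*y*z - 2*sin(z) - 4*cos(y)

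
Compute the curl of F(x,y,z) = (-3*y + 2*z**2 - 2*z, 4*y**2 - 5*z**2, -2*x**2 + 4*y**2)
(8*y + 10*z, 4*x + 4*z - 2, 3)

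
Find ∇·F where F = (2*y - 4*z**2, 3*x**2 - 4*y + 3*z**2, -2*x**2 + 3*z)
-1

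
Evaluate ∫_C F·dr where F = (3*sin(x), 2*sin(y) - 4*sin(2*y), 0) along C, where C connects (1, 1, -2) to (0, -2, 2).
-3 + 2*cos(4) - 4*cos(2) + 5*cos(1)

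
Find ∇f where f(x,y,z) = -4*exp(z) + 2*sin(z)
(0, 0, -4*exp(z) + 2*cos(z))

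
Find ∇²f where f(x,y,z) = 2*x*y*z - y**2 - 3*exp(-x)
-2 - 3*exp(-x)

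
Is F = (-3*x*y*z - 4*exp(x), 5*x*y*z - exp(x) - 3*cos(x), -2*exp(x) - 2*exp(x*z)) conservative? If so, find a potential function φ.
No, ∇×F = (-5*x*y, -3*x*y + 2*z*exp(x*z) + 2*exp(x), 3*x*z + 5*y*z - exp(x) + 3*sin(x)) ≠ 0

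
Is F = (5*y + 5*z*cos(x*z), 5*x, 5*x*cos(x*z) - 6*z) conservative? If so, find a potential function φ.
Yes, F is conservative. φ = 5*x*y - 3*z**2 + 5*sin(x*z)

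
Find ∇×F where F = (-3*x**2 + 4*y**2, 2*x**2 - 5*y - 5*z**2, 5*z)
(10*z, 0, 4*x - 8*y)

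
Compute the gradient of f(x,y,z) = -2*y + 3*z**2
(0, -2, 6*z)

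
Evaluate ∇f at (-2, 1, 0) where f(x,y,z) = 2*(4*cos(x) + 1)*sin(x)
(8*cos(4) + 2*cos(2), 0, 0)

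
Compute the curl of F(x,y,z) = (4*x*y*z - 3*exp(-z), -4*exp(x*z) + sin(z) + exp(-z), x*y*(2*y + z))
(4*x*y + x*z + 4*x*exp(x*z) - cos(z) + exp(-z), (y*(4*x - 2*y - z)*exp(z) + 3)*exp(-z), 4*z*(-x - exp(x*z)))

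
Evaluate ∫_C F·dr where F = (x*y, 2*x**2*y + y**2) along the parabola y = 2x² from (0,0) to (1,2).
35/6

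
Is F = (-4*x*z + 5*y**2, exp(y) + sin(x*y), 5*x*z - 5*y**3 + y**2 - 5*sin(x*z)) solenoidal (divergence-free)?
No, ∇·F = x*cos(x*y) - 5*x*cos(x*z) + 5*x - 4*z + exp(y)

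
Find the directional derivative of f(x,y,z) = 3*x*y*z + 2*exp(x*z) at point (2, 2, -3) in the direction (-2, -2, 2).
sqrt(3)*(10/3 + 16*exp(6))*exp(-6)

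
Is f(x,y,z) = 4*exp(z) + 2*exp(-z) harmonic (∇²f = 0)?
No, ∇²f = 4*exp(z) + 2*exp(-z)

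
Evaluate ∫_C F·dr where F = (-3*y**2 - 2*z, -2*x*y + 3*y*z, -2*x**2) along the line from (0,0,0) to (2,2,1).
-14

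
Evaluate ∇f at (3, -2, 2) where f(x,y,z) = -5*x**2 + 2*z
(-30, 0, 2)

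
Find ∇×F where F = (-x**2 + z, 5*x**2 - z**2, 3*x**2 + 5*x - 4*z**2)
(2*z, -6*x - 4, 10*x)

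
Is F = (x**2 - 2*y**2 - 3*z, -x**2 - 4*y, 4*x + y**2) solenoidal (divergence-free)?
No, ∇·F = 2*x - 4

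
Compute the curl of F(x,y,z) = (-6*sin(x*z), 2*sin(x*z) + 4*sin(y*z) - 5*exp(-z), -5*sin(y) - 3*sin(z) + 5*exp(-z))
(-2*x*cos(x*z) - 4*y*cos(y*z) - 5*cos(y) - 5*exp(-z), -6*x*cos(x*z), 2*z*cos(x*z))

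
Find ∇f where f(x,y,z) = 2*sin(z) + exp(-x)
(-exp(-x), 0, 2*cos(z))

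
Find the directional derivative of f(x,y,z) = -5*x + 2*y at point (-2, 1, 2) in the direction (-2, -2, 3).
6*sqrt(17)/17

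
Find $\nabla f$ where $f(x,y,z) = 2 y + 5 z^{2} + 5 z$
(0, 2, 10*z + 5)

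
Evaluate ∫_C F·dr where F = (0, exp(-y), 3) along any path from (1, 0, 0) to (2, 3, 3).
10 - exp(-3)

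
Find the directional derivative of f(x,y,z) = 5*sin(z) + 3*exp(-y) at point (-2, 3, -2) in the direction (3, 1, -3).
-3*sqrt(19)*(5*exp(3)*cos(2) + 1)*exp(-3)/19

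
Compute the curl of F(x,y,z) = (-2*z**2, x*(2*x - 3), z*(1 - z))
(0, -4*z, 4*x - 3)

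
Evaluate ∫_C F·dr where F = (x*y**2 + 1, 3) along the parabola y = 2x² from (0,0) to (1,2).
23/3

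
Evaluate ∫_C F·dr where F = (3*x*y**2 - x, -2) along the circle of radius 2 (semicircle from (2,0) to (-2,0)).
0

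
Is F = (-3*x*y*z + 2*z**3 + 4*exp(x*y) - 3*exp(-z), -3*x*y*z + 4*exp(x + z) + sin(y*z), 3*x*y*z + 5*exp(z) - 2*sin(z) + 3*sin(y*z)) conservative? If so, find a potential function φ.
No, ∇×F = (3*x*y + 3*x*z - y*cos(y*z) + 3*z*cos(y*z) - 4*exp(x + z), -3*x*y - 3*y*z + 6*z**2 + 3*exp(-z), 3*x*z - 4*x*exp(x*y) - 3*y*z + 4*exp(x + z)) ≠ 0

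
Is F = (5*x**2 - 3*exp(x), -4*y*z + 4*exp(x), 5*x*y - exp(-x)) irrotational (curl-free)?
No, ∇×F = (5*x + 4*y, -5*y - exp(-x), 4*exp(x))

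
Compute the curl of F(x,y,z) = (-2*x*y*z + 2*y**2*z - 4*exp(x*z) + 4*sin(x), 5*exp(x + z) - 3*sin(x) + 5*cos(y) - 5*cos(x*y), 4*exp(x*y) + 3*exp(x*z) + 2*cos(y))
(4*x*exp(x*y) - 5*exp(x + z) - 2*sin(y), -2*x*y - 4*x*exp(x*z) + 2*y**2 - 4*y*exp(x*y) - 3*z*exp(x*z), 2*x*z - 4*y*z + 5*y*sin(x*y) + 5*exp(x + z) - 3*cos(x))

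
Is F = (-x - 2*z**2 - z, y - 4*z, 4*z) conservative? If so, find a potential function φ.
No, ∇×F = (4, -4*z - 1, 0) ≠ 0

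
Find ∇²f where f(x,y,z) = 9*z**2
18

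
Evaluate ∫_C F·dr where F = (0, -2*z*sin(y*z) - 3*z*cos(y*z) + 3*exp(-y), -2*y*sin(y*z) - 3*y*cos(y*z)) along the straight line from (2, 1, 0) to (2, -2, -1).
-3*exp(2) - 3*sin(2) - 2 + 2*cos(2) + 3*exp(-1)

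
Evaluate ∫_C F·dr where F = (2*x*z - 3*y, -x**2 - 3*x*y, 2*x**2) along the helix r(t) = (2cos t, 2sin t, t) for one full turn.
24*pi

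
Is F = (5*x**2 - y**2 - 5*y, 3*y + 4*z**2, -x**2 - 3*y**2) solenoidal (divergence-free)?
No, ∇·F = 10*x + 3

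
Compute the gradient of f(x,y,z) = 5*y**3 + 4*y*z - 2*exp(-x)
(2*exp(-x), 15*y**2 + 4*z, 4*y)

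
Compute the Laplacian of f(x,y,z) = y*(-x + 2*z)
0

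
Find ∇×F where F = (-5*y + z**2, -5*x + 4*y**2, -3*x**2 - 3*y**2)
(-6*y, 6*x + 2*z, 0)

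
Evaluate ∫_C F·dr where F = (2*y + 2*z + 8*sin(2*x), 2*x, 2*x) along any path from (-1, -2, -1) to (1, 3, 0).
0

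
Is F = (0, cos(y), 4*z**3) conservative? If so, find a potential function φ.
Yes, F is conservative. φ = z**4 + sin(y)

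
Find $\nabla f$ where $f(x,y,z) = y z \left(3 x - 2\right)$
(3*y*z, z*(3*x - 2), y*(3*x - 2))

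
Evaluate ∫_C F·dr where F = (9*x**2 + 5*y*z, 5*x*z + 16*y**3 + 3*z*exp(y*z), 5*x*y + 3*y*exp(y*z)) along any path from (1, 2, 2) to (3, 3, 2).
-3*exp(4) + 408 + 3*exp(6)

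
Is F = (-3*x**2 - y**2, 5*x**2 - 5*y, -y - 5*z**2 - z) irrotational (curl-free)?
No, ∇×F = (-1, 0, 10*x + 2*y)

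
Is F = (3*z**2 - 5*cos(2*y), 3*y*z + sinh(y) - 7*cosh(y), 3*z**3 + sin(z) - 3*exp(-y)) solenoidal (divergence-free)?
No, ∇·F = 9*z**2 + 3*z + cos(z) - 7*sinh(y) + cosh(y)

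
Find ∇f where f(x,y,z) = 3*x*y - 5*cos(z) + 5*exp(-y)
(3*y, 3*x - 5*exp(-y), 5*sin(z))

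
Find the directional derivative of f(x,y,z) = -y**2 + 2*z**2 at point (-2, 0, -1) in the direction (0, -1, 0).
0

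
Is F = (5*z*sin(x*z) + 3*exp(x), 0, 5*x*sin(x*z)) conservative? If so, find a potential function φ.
Yes, F is conservative. φ = 3*exp(x) - 5*cos(x*z)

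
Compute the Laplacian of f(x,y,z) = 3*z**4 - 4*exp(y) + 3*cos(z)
36*z**2 - 4*exp(y) - 3*cos(z)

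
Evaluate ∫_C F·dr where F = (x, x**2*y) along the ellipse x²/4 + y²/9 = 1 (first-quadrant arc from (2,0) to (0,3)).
7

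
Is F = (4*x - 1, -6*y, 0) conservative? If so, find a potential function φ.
Yes, F is conservative. φ = 2*x**2 - x - 3*y**2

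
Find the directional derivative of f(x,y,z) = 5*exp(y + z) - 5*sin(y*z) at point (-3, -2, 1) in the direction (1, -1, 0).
5*sqrt(2)*(E*cos(2) - 1)*exp(-1)/2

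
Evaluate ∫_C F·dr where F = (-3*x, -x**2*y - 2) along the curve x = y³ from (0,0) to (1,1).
-29/8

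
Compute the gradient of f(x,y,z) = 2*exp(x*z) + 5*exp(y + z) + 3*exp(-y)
(2*z*exp(x*z), (5*exp(2*y + z) - 3)*exp(-y), 2*x*exp(x*z) + 5*exp(y + z))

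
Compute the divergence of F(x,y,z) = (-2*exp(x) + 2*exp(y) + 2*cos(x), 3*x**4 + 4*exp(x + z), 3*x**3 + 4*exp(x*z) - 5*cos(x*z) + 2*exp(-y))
4*x*exp(x*z) + 5*x*sin(x*z) - 2*exp(x) - 2*sin(x)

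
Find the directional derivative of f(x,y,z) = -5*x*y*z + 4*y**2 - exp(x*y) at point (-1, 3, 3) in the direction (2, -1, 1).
sqrt(6)*(-114*exp(3) - 7)*exp(-3)/6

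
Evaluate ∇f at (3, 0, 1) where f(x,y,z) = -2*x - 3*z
(-2, 0, -3)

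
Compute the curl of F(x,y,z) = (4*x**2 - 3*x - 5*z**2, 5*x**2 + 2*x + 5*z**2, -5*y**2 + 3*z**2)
(-10*y - 10*z, -10*z, 10*x + 2)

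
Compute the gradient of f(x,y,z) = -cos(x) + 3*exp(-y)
(sin(x), -3*exp(-y), 0)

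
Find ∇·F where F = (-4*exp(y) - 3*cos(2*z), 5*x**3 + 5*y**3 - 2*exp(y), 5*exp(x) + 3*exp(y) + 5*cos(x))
15*y**2 - 2*exp(y)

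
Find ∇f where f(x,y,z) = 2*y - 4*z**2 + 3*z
(0, 2, 3 - 8*z)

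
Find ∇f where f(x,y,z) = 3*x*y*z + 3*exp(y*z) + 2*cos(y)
(3*y*z, 3*x*z + 3*z*exp(y*z) - 2*sin(y), 3*y*(x + exp(y*z)))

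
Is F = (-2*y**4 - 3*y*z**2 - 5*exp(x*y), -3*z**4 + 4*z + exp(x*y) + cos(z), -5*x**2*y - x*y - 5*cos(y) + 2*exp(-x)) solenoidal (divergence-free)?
No, ∇·F = (x - 5*y)*exp(x*y)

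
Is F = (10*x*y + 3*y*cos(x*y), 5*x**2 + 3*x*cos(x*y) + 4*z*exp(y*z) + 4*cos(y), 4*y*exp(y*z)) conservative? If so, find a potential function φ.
Yes, F is conservative. φ = 5*x**2*y + 4*exp(y*z) + 4*sin(y) + 3*sin(x*y)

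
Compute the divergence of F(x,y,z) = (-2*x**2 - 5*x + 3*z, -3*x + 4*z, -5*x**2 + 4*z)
-4*x - 1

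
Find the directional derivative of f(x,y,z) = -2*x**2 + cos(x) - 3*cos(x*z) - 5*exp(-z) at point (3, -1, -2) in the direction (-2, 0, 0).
sin(3) - 6*sin(6) + 12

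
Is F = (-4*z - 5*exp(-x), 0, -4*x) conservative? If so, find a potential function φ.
Yes, F is conservative. φ = -4*x*z + 5*exp(-x)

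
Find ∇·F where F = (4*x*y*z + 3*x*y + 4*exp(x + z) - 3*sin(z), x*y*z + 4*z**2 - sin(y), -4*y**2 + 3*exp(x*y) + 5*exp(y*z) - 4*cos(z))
x*z + 4*y*z + 5*y*exp(y*z) + 3*y + 4*exp(x + z) + 4*sin(z) - cos(y)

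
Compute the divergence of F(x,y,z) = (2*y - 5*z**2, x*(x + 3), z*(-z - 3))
-2*z - 3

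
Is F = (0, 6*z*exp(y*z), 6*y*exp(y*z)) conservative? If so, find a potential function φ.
Yes, F is conservative. φ = 6*exp(y*z)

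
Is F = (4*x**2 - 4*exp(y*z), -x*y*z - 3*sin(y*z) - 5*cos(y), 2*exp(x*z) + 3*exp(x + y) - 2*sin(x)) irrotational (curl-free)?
No, ∇×F = (x*y + 3*y*cos(y*z) + 3*exp(x + y), -4*y*exp(y*z) - 2*z*exp(x*z) - 3*exp(x + y) + 2*cos(x), z*(-y + 4*exp(y*z)))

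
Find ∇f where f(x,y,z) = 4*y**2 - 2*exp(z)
(0, 8*y, -2*exp(z))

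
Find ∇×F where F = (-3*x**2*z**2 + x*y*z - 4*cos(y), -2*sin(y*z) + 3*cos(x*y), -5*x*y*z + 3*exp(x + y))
(-5*x*z + 2*y*cos(y*z) + 3*exp(x + y), -6*x**2*z + x*y + 5*y*z - 3*exp(x + y), -x*z - 3*y*sin(x*y) - 4*sin(y))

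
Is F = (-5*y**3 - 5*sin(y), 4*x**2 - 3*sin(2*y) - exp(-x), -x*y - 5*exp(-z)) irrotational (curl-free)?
No, ∇×F = (-x, y, 8*x + 15*y**2 + 5*cos(y) + exp(-x))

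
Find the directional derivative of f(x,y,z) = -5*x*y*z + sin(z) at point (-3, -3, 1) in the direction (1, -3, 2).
sqrt(14)*(-60 + cos(1))/7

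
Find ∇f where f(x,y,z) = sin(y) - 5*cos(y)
(0, 5*sin(y) + cos(y), 0)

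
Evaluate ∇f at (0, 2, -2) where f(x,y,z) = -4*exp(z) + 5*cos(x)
(0, 0, -4*exp(-2))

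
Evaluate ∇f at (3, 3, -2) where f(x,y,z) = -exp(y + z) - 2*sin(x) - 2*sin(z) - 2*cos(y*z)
(-2*cos(3), -E + 4*sin(6), -E - 2*cos(2) - 6*sin(6))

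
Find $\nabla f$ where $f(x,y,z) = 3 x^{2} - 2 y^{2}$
(6*x, -4*y, 0)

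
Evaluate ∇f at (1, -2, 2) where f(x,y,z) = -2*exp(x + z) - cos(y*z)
(-2*exp(3), -2*sin(4), -2*exp(3) + 2*sin(4))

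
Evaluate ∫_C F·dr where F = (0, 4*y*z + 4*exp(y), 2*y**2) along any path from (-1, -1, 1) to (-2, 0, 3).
2 - 4*exp(-1)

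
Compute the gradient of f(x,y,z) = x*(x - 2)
(2*x - 2, 0, 0)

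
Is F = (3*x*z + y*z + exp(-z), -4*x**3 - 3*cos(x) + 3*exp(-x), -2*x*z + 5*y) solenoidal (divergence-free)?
No, ∇·F = -2*x + 3*z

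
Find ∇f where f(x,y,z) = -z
(0, 0, -1)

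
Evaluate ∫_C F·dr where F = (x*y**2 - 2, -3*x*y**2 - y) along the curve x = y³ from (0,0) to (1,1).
-21/8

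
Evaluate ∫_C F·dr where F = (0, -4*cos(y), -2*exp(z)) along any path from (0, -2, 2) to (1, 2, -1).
-8*sin(2) - 2*exp(-1) + 2*exp(2)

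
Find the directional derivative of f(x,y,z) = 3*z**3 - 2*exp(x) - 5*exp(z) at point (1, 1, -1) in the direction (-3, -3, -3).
sqrt(3)*(-9*E + 5 + 2*exp(2))*exp(-1)/3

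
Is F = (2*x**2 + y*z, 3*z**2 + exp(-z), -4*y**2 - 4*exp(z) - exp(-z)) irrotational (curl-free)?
No, ∇×F = (-8*y - 6*z + exp(-z), y, -z)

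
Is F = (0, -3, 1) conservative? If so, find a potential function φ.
Yes, F is conservative. φ = -3*y + z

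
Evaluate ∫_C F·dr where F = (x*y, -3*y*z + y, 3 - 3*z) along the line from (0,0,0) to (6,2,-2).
22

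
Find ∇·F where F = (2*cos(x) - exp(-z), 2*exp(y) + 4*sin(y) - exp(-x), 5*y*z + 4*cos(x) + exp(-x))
5*y + 2*exp(y) - 2*sin(x) + 4*cos(y)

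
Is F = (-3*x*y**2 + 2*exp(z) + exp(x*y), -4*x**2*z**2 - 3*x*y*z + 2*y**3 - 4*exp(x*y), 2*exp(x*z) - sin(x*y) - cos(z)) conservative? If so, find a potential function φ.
No, ∇×F = (x*(8*x*z + 3*y - cos(x*y)), y*cos(x*y) - 2*z*exp(x*z) + 2*exp(z), 6*x*y - 8*x*z**2 - x*exp(x*y) - 3*y*z - 4*y*exp(x*y)) ≠ 0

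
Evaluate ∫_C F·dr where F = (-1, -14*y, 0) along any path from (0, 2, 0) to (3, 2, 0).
-3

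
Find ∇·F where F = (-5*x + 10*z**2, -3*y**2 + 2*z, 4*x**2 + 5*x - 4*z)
-6*y - 9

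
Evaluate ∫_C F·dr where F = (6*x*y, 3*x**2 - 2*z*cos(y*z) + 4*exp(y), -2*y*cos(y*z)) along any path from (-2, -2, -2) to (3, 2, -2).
4*sin(4) + 8*sinh(2) + 78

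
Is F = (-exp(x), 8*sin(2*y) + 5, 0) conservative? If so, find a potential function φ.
Yes, F is conservative. φ = 5*y - exp(x) - 4*cos(2*y)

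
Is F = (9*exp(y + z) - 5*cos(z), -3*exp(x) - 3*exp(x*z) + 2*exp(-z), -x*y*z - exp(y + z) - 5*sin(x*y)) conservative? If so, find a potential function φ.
No, ∇×F = (-x*z + 3*x*exp(x*z) - 5*x*cos(x*y) - exp(y + z) + 2*exp(-z), y*z + 5*y*cos(x*y) + 9*exp(y + z) + 5*sin(z), -3*z*exp(x*z) - 3*exp(x) - 9*exp(y + z)) ≠ 0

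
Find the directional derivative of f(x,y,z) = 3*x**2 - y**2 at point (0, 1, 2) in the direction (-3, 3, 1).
-6*sqrt(19)/19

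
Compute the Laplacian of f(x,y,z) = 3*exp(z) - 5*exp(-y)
3*exp(z) - 5*exp(-y)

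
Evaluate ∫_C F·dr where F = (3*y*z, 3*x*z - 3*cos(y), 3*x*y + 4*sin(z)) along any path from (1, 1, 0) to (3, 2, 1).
-3*sin(2) - 4*cos(1) + 3*sin(1) + 22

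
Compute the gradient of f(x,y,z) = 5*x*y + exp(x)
(5*y + exp(x), 5*x, 0)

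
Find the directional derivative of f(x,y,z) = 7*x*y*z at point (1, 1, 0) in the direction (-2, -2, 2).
7*sqrt(3)/3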